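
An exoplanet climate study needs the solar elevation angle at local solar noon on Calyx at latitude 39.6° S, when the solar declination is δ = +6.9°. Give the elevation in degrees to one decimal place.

At local noon the hour angle is zero, so the zenith angle equals |φ − δ| = |-39.6° − (+6.900°)| = 46.500°.
Elevation = 90° − 46.500° = 43.5°.

43.5°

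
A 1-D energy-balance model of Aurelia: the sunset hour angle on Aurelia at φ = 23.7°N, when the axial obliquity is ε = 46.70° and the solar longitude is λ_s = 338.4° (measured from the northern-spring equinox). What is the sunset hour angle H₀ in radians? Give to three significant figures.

Solar declination: sin δ = sin ε · sin λ_s = sin 46.70° × sin 338.4° = -0.26791, so δ = -15.540°.
cos H₀ = −tan φ · tan δ = −tan(+23.7°) × tan(-15.540°) = 0.1221, so H₀ = 1.4484 rad = 82.99°.

H₀ = 1.45 rad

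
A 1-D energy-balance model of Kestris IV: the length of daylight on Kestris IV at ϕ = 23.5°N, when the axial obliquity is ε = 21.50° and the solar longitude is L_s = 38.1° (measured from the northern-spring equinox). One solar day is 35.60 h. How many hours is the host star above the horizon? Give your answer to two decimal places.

Solar declination: sin δ = sin ε · sin L_s = sin 21.50° × sin 38.1° = 0.22614, so δ = +13.070°.
cos h₀ = −tan ϕ · tan δ = −tan(+23.5°) × tan(+13.070°) = -0.1009, so h₀ = 1.6719 rad = 95.79°.
Daylight = 2h₀/(2π) × 35.60 h = (1.6719/π) × 35.60 = 18.95 h.

18.95 h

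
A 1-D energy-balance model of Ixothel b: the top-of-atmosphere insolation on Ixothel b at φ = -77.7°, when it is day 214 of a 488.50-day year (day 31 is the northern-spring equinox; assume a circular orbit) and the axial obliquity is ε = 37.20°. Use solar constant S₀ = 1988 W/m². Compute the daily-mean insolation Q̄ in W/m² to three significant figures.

Q̄ ≈ 0.00 W/m²

Solar longitude: λ_s = 360° × (214 − 31)/488.50 = 134.862°.
sin δ = sin 37.20° × sin 134.862° = 0.42855, so δ = +25.375°.
cos H₀ = −tan(-77.7°) tan(+25.375°) = 2.1754 ≥ 1 ⇒ polar night, H₀ = 0 and Q̄ = 0.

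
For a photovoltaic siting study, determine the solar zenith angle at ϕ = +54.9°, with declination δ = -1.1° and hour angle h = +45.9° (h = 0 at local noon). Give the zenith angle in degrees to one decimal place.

θ_z = 67.4°

cos θ_z = sin ϕ sin δ + cos ϕ cos δ cos h = -0.015706 + 0.400080 = 0.384374.
θ_z = arccos(0.384374) = 67.4°.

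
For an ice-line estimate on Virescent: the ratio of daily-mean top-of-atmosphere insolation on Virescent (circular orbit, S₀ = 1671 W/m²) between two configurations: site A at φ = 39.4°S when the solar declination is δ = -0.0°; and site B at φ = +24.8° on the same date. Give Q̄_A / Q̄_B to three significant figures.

— Configuration A (φ=-39.4°):
cos H₀ = −tan(-39.4°) tan(-0.000°) = -0.0000, H₀ = 1.5708 rad.
Bracket: H₀ sin φ sin δ + cos φ cos δ sin H₀ = 1.5708×-0.63473×-0.00000 + 0.77273×1.00000×1.00000 = 0.000000 + 0.772730 = 0.772730.
Q̄ = (S₀/π) × [bracket] = (1671/π) × 0.772730 = 411.01 W/m².
— Configuration B (φ=+24.8°):
cos H₀ = −tan(+24.8°) tan(-0.000°) = 0.0000, H₀ = 1.5708 rad.
Bracket: H₀ sin φ sin δ + cos φ cos δ sin H₀ = 1.5708×0.41945×-0.00000 + 0.90778×1.00000×1.00000 = -0.000000 + 0.907780 = 0.907780.
Q̄ = (S₀/π) × [bracket] = (1671/π) × 0.907780 = 482.84 W/m².
Ratio Q̄_A / Q̄_B = 411.01 / 482.84 = 0.8512.

Q̄_A / Q̄_B ≈ 0.851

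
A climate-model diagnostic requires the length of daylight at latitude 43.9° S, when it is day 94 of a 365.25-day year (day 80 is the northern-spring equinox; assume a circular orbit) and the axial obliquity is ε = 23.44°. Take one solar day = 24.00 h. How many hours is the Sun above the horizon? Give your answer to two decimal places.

11.30 h

Solar longitude: λ_s = 360° × (94 − 80)/365.25 = 13.799°.
sin δ = sin 23.44° × sin 13.799° = 0.09488, so δ = +5.444°.
cos H₀ = −tan φ · tan δ = −tan(-43.9°) × tan(+5.444°) = 0.0917, so H₀ = 1.4790 rad = 84.74°.
Daylight = 2H₀/(2π) × 24.00 h = (1.4790/π) × 24.00 = 11.30 h.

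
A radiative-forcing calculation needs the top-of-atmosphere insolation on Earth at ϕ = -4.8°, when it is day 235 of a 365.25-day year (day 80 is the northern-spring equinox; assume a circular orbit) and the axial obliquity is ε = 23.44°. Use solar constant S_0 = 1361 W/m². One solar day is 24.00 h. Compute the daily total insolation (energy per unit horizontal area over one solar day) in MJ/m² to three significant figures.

Solar longitude: L_s = 360° × (235 − 80)/365.25 = 152.772°.
sin δ = sin 23.44° × sin 152.772° = 0.18200, so δ = +10.486°.
cos h₀ = −tan(-4.8°) tan(+10.486°) = 0.0155, h₀ = 1.5553 rad.
Bracket: h₀ sin ϕ sin δ + cos ϕ cos δ sin h₀ = 1.5553×-0.08368×0.18200 + 0.99649×0.98330×0.99988 = -0.023687 + 0.979731 = 0.956044.
Q̄ = (S_0/π) × [bracket] = (1361/π) × 0.956044 = 414.18 W/m².
Daily total = Q̄ × 24.00 h × 3600 s/h = 414.18 × 24.00 × 3600 / 10⁶ = 35.79 MJ/m².

35.8 MJ/m²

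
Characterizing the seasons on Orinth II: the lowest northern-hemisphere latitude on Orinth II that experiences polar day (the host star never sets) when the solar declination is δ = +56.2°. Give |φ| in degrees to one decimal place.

|φ| = 33.8°

Polar day requires cos H₀ = −tan φ tan δ ≤ −1, i.e. tan φ tan δ ≥ 1.
The boundary is |tan φ| · |tan δ| = 1, so |φ| = 90° − |δ| = 90° − 56.2° = 33.8° in the northern hemisphere.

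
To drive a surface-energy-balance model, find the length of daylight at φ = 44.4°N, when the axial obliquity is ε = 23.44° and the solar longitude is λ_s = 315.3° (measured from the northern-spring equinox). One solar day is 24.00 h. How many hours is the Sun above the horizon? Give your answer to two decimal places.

Solar declination: sin δ = sin ε · sin λ_s = sin 23.44° × sin 315.3° = -0.27980, so δ = -16.248°.
cos H₀ = −tan φ · tan δ = −tan(+44.4°) × tan(-16.248°) = 0.2854, so H₀ = 1.2814 rad = 73.42°.
Daylight = 2H₀/(2π) × 24.00 h = (1.2814/π) × 24.00 = 9.79 h.

9.79 h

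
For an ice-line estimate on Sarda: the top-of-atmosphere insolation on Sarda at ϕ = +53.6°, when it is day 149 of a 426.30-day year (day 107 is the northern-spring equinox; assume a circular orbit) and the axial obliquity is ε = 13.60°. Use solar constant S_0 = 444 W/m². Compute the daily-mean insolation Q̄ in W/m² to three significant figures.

Solar longitude: L_s = 360° × (149 − 107)/426.30 = 35.468°.
sin δ = sin 13.60° × sin 35.468° = 0.13644, so δ = +7.842°.
cos h₀ = −tan(+53.6°) tan(+7.842°) = -0.1868, h₀ = 1.7587 rad.
Bracket: h₀ sin ϕ sin δ + cos ϕ cos δ sin h₀ = 1.7587×0.80489×0.13644 + 0.59342×0.99065×0.98240 = 0.193139 + 0.577525 = 0.770664.
Q̄ = (S_0/π) × [bracket] = (444/π) × 0.770664 = 108.9 W/m².

Q̄ ≈ 109 W/m²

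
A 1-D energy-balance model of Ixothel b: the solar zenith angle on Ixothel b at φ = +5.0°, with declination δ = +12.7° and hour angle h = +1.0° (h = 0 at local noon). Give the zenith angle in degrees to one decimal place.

θ_z = 7.8°

cos θ_z = sin φ sin δ + cos φ cos δ cos h = 0.019161 + 0.971674 = 0.990835.
θ_z = arccos(0.990835) = 7.8°.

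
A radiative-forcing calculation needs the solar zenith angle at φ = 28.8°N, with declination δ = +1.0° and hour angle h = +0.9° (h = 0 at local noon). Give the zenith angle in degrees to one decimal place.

θ_z = 27.8°

cos θ_z = sin φ sin δ + cos φ cos δ cos h = 0.008408 + 0.876065 = 0.884473.
θ_z = arccos(0.884473) = 27.8°.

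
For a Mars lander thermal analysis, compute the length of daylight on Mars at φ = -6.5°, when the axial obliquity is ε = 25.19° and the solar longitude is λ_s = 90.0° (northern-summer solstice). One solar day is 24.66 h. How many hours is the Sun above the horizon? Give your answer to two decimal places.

11.91 h

Solar declination: sin δ = sin ε · sin λ_s = sin 25.19° × sin 90.0° = 0.42562, so δ = +25.190°.
cos H₀ = −tan φ · tan δ = −tan(-6.5°) × tan(+25.190°) = 0.0536, so H₀ = 1.5172 rad = 86.93°.
Daylight = 2H₀/(2π) × 24.66 h = (1.5172/π) × 24.66 = 11.91 h.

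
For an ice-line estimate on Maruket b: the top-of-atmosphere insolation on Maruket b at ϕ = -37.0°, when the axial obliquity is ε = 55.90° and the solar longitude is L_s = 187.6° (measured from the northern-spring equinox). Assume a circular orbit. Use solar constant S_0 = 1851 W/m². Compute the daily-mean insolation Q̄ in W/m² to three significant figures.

Solar declination: sin δ = sin ε · sin L_s = sin 55.90° × sin 187.6° = -0.10952, so δ = -6.287°.
cos h₀ = −tan(-37.0°) tan(-6.287°) = -0.0830, h₀ = 1.6539 rad.
Bracket: h₀ sin ϕ sin δ + cos ϕ cos δ sin h₀ = 1.6539×-0.60182×-0.10952 + 0.79864×0.99399×0.99655 = 0.109011 + 0.791101 = 0.900112.
Q̄ = (S_0/π) × [bracket] = (1851/π) × 0.900112 = 530.3 W/m².

Q̄ ≈ 530 W/m²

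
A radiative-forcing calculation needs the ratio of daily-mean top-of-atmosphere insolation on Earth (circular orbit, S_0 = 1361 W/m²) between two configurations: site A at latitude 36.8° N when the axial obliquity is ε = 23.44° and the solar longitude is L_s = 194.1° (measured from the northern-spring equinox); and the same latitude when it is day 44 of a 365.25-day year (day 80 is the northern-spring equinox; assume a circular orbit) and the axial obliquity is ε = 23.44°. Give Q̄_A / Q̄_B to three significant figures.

— Configuration A (ϕ=+36.8°):
Solar declination: sin δ = sin ε · sin L_s = sin 23.44° × sin 194.1° = -0.09691, so δ = -5.561°.
cos h₀ = −tan(+36.8°) tan(-5.561°) = 0.0728, h₀ = 1.4979 rad.
Bracket: h₀ sin ϕ sin δ + cos ϕ cos δ sin h₀ = 1.4979×0.59902×-0.09691 + 0.80073×0.99529×0.99734 = -0.086955 + 0.794839 = 0.707884.
Q̄ = (S_0/π) × [bracket] = (1361/π) × 0.707884 = 306.67 W/m².
— Configuration B (ϕ=+36.8°):
Solar longitude: L_s = 360° × (44 − 80)/365.25 = -35.483°, i.e. -35.483° + 360° = 324.517°.
sin δ = sin 23.44° × sin 324.517° = -0.23090, so δ = -13.350°.
cos h₀ = −tan(+36.8°) tan(-13.350°) = 0.1775, h₀ = 1.3923 rad.
Bracket: h₀ sin ϕ sin δ + cos ϕ cos δ sin h₀ = 1.3923×0.59902×-0.23090 + 0.80073×0.97298×0.98412 = -0.192574 + 0.766722 = 0.574148.
Q̄ = (S_0/π) × [bracket] = (1361/π) × 0.574148 = 248.73 W/m².
Ratio Q̄_A / Q̄_B = 306.67 / 248.73 = 1.233.

Q̄_A / Q̄_B ≈ 1.23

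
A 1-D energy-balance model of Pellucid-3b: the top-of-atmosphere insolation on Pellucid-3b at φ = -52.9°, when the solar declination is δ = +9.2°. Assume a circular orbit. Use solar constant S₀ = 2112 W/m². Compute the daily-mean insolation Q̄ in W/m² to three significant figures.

Q̄ ≈ 275 W/m²

cos H₀ = −tan(-52.9°) tan(+9.200°) = 0.2142, H₀ = 1.3550 rad.
Bracket: H₀ sin φ sin δ + cos φ cos δ sin H₀ = 1.3550×-0.79758×0.15988 + 0.60321×0.98714×0.97680 = -0.172786 + 0.581638 = 0.408852.
Q̄ = (S₀/π) × [bracket] = (2112/π) × 0.408852 = 274.9 W/m².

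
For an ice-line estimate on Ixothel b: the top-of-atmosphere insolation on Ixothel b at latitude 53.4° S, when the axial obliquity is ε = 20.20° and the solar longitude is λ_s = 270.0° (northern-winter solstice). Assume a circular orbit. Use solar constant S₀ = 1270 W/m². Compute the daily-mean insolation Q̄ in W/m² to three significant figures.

Solar declination: sin δ = sin ε · sin λ_s = sin 20.20° × sin 270.0° = -0.34530, so δ = -20.200°.
cos H₀ = −tan(-53.4°) tan(-20.200°) = -0.4954, H₀ = 2.0891 rad.
Bracket: H₀ sin φ sin δ + cos φ cos δ sin H₀ = 2.0891×-0.80282×-0.34530 + 0.59622×0.93849×0.86866 = 0.579127 + 0.486056 = 1.065183.
Q̄ = (S₀/π) × [bracket] = (1270/π) × 1.065183 = 430.6 W/m².

Q̄ ≈ 431 W/m²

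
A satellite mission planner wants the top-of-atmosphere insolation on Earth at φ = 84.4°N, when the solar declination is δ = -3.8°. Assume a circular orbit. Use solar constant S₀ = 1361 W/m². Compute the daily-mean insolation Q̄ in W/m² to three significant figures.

cos H₀ = −tan(+84.4°) tan(-3.800°) = 0.6774, H₀ = 0.8266 rad.
Bracket: H₀ sin φ sin δ + cos φ cos δ sin H₀ = 0.8266×0.99523×-0.06627 + 0.09758×0.99780×0.73561 = -0.054517 + 0.071623 = 0.017106.
Q̄ = (S₀/π) × [bracket] = (1361/π) × 0.017106 = 7.411 W/m².

Q̄ ≈ 7.41 W/m²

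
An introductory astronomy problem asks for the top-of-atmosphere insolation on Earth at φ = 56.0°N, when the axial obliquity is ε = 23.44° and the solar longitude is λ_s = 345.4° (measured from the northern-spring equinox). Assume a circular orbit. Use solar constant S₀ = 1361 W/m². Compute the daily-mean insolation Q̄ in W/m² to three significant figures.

Q̄ ≈ 187 W/m²

Solar declination: sin δ = sin ε · sin λ_s = sin 23.44° × sin 345.4° = -0.10027, so δ = -5.755°.
cos H₀ = −tan(+56.0°) tan(-5.755°) = 0.1494, H₀ = 1.4208 rad.
Bracket: H₀ sin φ sin δ + cos φ cos δ sin H₀ = 1.4208×0.82904×-0.10027 + 0.55919×0.99496×0.98878 = -0.118108 + 0.550129 = 0.432021.
Q̄ = (S₀/π) × [bracket] = (1361/π) × 0.432021 = 187.2 W/m².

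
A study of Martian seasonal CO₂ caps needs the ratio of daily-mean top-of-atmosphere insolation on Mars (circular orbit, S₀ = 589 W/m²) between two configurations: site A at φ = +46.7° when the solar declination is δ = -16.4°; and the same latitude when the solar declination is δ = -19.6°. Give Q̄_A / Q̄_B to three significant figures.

— Configuration A (φ=+46.7°):
cos H₀ = −tan(+46.7°) tan(-16.400°) = 0.3123, H₀ = 1.2532 rad.
Bracket: H₀ sin φ sin δ + cos φ cos δ sin H₀ = 1.2532×0.72777×-0.28234 + 0.68582×0.95931×0.94998 = -0.257506 + 0.625005 = 0.367499.
Q̄ = (S₀/π) × [bracket] = (589/π) × 0.367499 = 68.900 W/m².
— Configuration B (φ=+46.7°):
cos H₀ = −tan(+46.7°) tan(-19.600°) = 0.3779, H₀ = 1.1833 rad.
Bracket: H₀ sin φ sin δ + cos φ cos δ sin H₀ = 1.1833×0.72777×-0.33545 + 0.68582×0.94206×0.92586 = -0.288880 + 0.598183 = 0.309303.
Q̄ = (S₀/π) × [bracket] = (589/π) × 0.309303 = 57.990 W/m².
Ratio Q̄_A / Q̄_B = 68.900 / 57.990 = 1.188.

Q̄_A / Q̄_B ≈ 1.19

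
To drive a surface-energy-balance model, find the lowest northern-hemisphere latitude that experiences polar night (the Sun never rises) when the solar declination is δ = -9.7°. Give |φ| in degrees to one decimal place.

|φ| = 80.3°

Polar night requires cos H₀ = −tan φ tan δ ≥ 1, i.e. tan φ tan δ ≤ −1.
The boundary is |tan φ| · |tan δ| = 1, so |φ| = 90° − |δ| = 90° − 9.7° = 80.3° in the northern hemisphere.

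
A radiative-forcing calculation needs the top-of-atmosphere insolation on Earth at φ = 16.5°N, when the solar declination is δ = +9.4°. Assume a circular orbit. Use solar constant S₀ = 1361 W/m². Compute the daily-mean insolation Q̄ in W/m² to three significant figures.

cos H₀ = −tan(+16.5°) tan(+9.400°) = -0.0490, H₀ = 1.6199 rad.
Bracket: H₀ sin φ sin δ + cos φ cos δ sin H₀ = 1.6199×0.28402×0.16333 + 0.95882×0.98657×0.99880 = 0.075146 + 0.944808 = 1.019954.
Q̄ = (S₀/π) × [bracket] = (1361/π) × 1.019954 = 441.9 W/m².

Q̄ ≈ 442 W/m²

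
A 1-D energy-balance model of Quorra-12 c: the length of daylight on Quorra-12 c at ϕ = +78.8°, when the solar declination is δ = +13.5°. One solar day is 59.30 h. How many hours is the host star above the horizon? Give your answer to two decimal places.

59.30 h

Sunrise equation: cos h₀ = −tan ϕ · tan δ = -1.2125 ≤ −1, so the host star never sets (polar day) and h₀ = π.
Daylight = 2h₀/(2π) × 59.30 h = (3.1416/π) × 59.30 = 59.30 h.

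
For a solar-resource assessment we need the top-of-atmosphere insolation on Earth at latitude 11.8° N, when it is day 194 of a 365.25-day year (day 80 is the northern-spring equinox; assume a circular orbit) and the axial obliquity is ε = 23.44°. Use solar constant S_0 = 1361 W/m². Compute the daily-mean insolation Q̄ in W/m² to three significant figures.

Q̄ ≈ 447 W/m²

Solar longitude: L_s = 360° × (194 − 80)/365.25 = 112.361°.
sin δ = sin 23.44° × sin 112.361° = 0.36788, so δ = +21.585°.
cos h₀ = −tan(+11.8°) tan(+21.585°) = -0.0826, h₀ = 1.6535 rad.
Bracket: h₀ sin ϕ sin δ + cos ϕ cos δ sin h₀ = 1.6535×0.20450×0.36788 + 0.97887×0.92987×0.99658 = 0.124395 + 0.907109 = 1.031504.
Q̄ = (S_0/π) × [bracket] = (1361/π) × 1.031504 = 446.9 W/m².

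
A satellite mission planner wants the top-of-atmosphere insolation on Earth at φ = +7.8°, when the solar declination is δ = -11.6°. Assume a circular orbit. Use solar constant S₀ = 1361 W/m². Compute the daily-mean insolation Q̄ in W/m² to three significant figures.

cos H₀ = −tan(+7.8°) tan(-11.600°) = 0.0281, H₀ = 1.5427 rad.
Bracket: H₀ sin φ sin δ + cos φ cos δ sin H₀ = 1.5427×0.13572×-0.20108 + 0.99075×0.97958×0.99960 = -0.042101 + 0.970131 = 0.928030.
Q̄ = (S₀/π) × [bracket] = (1361/π) × 0.928030 = 402.0 W/m².

Q̄ ≈ 402 W/m²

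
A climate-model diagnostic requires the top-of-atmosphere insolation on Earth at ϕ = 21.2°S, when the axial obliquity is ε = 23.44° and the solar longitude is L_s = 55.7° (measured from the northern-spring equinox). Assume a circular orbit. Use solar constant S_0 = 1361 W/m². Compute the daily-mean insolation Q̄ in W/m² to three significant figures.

Q̄ ≈ 304 W/m²

Solar declination: sin δ = sin ε · sin L_s = sin 23.44° × sin 55.7° = 0.32861, so δ = +19.185°.
cos h₀ = −tan(-21.2°) tan(+19.185°) = 0.1350, h₀ = 1.4354 rad.
Bracket: h₀ sin ϕ sin δ + cos ϕ cos δ sin h₀ = 1.4354×-0.36162×0.32861 + 0.93232×0.94446×0.99085 = -0.170571 + 0.872482 = 0.701911.
Q̄ = (S_0/π) × [bracket] = (1361/π) × 0.701911 = 304.1 W/m².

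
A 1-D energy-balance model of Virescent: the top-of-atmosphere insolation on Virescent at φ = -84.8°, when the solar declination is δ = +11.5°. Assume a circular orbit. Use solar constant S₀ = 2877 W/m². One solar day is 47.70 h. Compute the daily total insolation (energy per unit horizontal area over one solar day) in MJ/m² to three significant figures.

0.00 MJ/m²

cos H₀ = −tan(-84.8°) tan(+11.500°) = 2.2356 ≥ 1 ⇒ polar night, H₀ = 0 and Q̄ = 0.
Daily total = Q̄ × 47.70 h × 3600 s/h = 0.00 MJ/m².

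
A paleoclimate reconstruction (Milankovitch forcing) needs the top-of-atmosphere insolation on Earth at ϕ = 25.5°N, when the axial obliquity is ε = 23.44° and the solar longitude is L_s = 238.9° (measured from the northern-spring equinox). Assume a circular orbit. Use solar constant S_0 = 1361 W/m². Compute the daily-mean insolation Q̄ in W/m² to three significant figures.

Solar declination: sin δ = sin ε · sin L_s = sin 23.44° × sin 238.9° = -0.34061, so δ = -19.914°.
cos h₀ = −tan(+25.5°) tan(-19.914°) = 0.1728, h₀ = 1.3971 rad.
Bracket: h₀ sin ϕ sin δ + cos ϕ cos δ sin h₀ = 1.3971×0.43051×-0.34061 + 0.90259×0.94020×0.98496 = -0.204865 + 0.835852 = 0.630987.
Q̄ = (S_0/π) × [bracket] = (1361/π) × 0.630987 = 273.4 W/m².

Q̄ ≈ 273 W/m²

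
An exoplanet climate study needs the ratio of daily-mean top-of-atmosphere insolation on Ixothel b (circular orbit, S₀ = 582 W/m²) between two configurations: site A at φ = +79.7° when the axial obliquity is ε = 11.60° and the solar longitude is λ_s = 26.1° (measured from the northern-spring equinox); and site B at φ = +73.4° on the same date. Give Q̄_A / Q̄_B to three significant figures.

— Configuration A (φ=+79.7°):
Solar declination: sin δ = sin ε · sin λ_s = sin 11.60° × sin 26.1° = 0.08846, so δ = +5.075°.
cos H₀ = −tan(+79.7°) tan(+5.075°) = -0.4887, H₀ = 2.0814 rad.
Bracket: H₀ sin φ sin δ + cos φ cos δ sin H₀ = 2.0814×0.98389×0.08846 + 0.17880×0.99608×0.87246 = 0.181154 + 0.155384 = 0.336538.
Q̄ = (S₀/π) × [bracket] = (582/π) × 0.336538 = 62.346 W/m².
— Configuration B (φ=+73.4°):
cos H₀ = −tan(+73.4°) tan(+5.075°) = -0.2979, H₀ = 1.8733 rad.
Bracket: H₀ sin φ sin δ + cos φ cos δ sin H₀ = 1.8733×0.95832×0.08846 + 0.28569×0.99608×0.95459 = 0.158805 + 0.271648 = 0.430453.
Q̄ = (S₀/π) × [bracket] = (582/π) × 0.430453 = 79.744 W/m².
Ratio Q̄_A / Q̄_B = 62.346 / 79.744 = 0.7818.

Q̄_A / Q̄_B ≈ 0.782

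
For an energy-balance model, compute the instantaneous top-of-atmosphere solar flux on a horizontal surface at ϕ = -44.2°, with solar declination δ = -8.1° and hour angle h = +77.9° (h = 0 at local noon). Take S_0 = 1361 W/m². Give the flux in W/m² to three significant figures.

cos θ_z = sin ϕ sin δ + cos ϕ cos δ cos h = 0.098231 + 0.148779 = 0.247010.
Flux = S_0 · cos θ_z = 1361 × 0.247010 = 336.2 W/m².

336 W/m²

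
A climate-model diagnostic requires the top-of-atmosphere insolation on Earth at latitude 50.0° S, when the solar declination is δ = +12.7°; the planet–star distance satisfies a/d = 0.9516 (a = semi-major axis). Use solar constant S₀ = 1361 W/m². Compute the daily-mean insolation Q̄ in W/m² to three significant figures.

cos H₀ = −tan(-50.0°) tan(+12.700°) = 0.2686, H₀ = 1.2989 rad.
Bracket: H₀ sin φ sin δ + cos φ cos δ sin H₀ = 1.2989×-0.76604×0.21985 + 0.64279×0.97553×0.96326 = -0.218753 + 0.604023 = 0.385270.
Inverse-square distance factor (a/d)² = 0.9516² = 0.905543.
Q̄ = (S₀/π) × 0.905543 × [bracket] = (1361/π) × 0.905543 × 0.385270 = 151.1 W/m².

Q̄ ≈ 151 W/m²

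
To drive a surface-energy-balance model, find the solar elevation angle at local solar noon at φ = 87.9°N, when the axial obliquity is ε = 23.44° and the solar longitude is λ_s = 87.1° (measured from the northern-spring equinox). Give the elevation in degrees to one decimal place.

Solar declination: sin δ = sin ε · sin λ_s = sin 23.44° × sin 87.1° = 0.39728, so δ = +23.408°.
At local noon the hour angle is zero, so the zenith angle equals |φ − δ| = |+87.9° − (+23.408°)| = 64.492°.
Elevation = 90° − 64.492° = 25.5°.

25.5°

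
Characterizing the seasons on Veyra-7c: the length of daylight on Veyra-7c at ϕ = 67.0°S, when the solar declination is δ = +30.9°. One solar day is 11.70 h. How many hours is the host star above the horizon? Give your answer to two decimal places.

0.00 h

cos h₀ = −tan ϕ · tan δ = 1.4099 ≥ 1, so the host star never rises (polar night) and h₀ = 0.
Daylight = 2h₀/(2π) × 11.70 h = (0.0000/π) × 11.70 = 0.00 h.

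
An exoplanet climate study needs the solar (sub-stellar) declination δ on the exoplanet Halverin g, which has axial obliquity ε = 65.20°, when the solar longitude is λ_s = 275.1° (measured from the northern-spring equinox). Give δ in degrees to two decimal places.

sin δ = sin ε · sin λ_s = sin 65.20° × sin 275.1° = -0.904184.
δ = arcsin(-0.904184) = -64.71°.

δ = -64.71°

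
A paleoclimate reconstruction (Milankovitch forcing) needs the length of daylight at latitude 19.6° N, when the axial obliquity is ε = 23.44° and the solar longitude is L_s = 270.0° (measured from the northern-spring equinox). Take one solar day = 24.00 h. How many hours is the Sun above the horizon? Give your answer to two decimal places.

10.82 h

Solar declination: sin δ = sin ε · sin L_s = sin 23.44° × sin 270.0° = -0.39779, so δ = -23.440°.
cos h₀ = −tan ϕ · tan δ = −tan(+19.6°) × tan(-23.440°) = 0.1544, so h₀ = 1.4158 rad = 81.12°.
Daylight = 2h₀/(2π) × 24.00 h = (1.4158/π) × 24.00 = 10.82 h.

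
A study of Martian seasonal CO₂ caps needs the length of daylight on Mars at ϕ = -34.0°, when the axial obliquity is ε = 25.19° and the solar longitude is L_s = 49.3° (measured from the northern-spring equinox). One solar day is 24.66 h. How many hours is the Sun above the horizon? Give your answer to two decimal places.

10.51 h

Solar declination: sin δ = sin ε · sin L_s = sin 25.19° × sin 49.3° = 0.32268, so δ = +18.825°.
cos h₀ = −tan ϕ · tan δ = −tan(-34.0°) × tan(+18.825°) = 0.2299, so h₀ = 1.3388 rad = 76.71°.
Daylight = 2h₀/(2π) × 24.66 h = (1.3388/π) × 24.66 = 10.51 h.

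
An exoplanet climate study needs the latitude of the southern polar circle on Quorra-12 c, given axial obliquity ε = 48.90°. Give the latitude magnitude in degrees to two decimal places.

41.10°

The polar circle is the lowest latitude that experiences at least one full rotation of continuous darkness at the northern-summer solstice; it lies at |ϕ| = 90° − ε = 90° − 48.90° = 41.10°.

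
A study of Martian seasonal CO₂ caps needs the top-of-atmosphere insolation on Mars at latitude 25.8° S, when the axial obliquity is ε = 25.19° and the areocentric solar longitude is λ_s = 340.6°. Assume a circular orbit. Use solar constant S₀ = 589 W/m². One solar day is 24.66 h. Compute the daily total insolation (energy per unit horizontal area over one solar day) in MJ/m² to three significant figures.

sin δ = sin 25.19° × sin 340.6° = -0.14137, so δ = -8.127°.
cos H₀ = −tan(-25.8°) tan(-8.127°) = -0.0690, H₀ = 1.6399 rad.
Bracket: H₀ sin φ sin δ + cos φ cos δ sin H₀ = 1.6399×-0.43523×-0.14137 + 0.90032×0.98996×0.99761 = 0.100901 + 0.889151 = 0.990052.
Q̄ = (S₀/π) × [bracket] = (589/π) × 0.990052 = 185.62 W/m².
Daily total = Q̄ × 24.66 h × 3600 s/h = 185.62 × 24.66 × 3600 / 10⁶ = 16.48 MJ/m².

16.5 MJ/m²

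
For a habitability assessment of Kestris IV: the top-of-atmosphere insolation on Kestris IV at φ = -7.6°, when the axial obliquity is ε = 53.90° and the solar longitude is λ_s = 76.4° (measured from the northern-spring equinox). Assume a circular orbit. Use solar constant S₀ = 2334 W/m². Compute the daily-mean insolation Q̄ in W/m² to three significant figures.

Q̄ ≈ 341 W/m²

Solar declination: sin δ = sin ε · sin λ_s = sin 53.90° × sin 76.4° = 0.78533, so δ = +51.752°.
cos H₀ = −tan(-7.6°) tan(+51.752°) = 0.1693, H₀ = 1.4007 rad.
Bracket: H₀ sin φ sin δ + cos φ cos δ sin H₀ = 1.4007×-0.13226×0.78533 + 0.99122×0.61907×0.98557 = -0.145488 + 0.604780 = 0.459292.
Q̄ = (S₀/π) × [bracket] = (2334/π) × 0.459292 = 341.2 W/m².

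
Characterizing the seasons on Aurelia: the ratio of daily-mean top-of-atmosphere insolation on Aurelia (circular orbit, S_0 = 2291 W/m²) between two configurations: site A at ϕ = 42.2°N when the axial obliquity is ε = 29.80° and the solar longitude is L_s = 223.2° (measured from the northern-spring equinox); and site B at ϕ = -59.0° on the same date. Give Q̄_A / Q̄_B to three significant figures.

— Configuration A (ϕ=+42.2°):
Solar declination: sin δ = sin ε · sin L_s = sin 29.80° × sin 223.2° = -0.34020, so δ = -19.889°.
cos h₀ = −tan(+42.2°) tan(-19.889°) = 0.3280, h₀ = 1.2366 rad.
Bracket: h₀ sin ϕ sin δ + cos ϕ cos δ sin h₀ = 1.2366×0.67172×-0.34020 + 0.74080×0.94035×0.94466 = -0.282587 + 0.658061 = 0.375474.
Q̄ = (S_0/π) × [bracket] = (2291/π) × 0.375474 = 273.81 W/m².
— Configuration B (ϕ=-59.0°):
cos h₀ = −tan(-59.0°) tan(-19.889°) = -0.6021, h₀ = 2.2169 rad.
Bracket: h₀ sin ϕ sin δ + cos ϕ cos δ sin h₀ = 2.2169×-0.85717×-0.34020 + 0.51504×0.94035×0.79842 = 0.646469 + 0.386689 = 1.033158.
Q̄ = (S_0/π) × [bracket] = (2291/π) × 1.033158 = 753.43 W/m².
Ratio Q̄_A / Q̄_B = 273.81 / 753.43 = 0.3634.

Q̄_A / Q̄_B ≈ 0.363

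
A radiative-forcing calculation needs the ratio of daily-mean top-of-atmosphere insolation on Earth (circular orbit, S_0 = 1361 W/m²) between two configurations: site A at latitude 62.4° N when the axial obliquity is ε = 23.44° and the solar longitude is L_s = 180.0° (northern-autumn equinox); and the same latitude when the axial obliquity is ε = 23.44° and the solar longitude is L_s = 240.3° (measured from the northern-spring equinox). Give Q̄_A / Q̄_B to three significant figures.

— Configuration A (ϕ=+62.4°):
Solar declination: sin δ = sin ε · sin L_s = sin 23.44° × sin 180.0° = 0.00000, so δ = +0.000°.
cos h₀ = −tan(+62.4°) tan(+0.000°) = -0.0000, h₀ = 1.5708 rad.
Bracket: h₀ sin ϕ sin δ + cos ϕ cos δ sin h₀ = 1.5708×0.88620×0.00000 + 0.46330×1.00000×1.00000 = 0.000000 + 0.463300 = 0.463300.
Q̄ = (S_0/π) × [bracket] = (1361/π) × 0.463300 = 200.71 W/m².
— Configuration B (ϕ=+62.4°):
Solar declination: sin δ = sin ε · sin L_s = sin 23.44° × sin 240.3° = -0.34553, so δ = -20.214°.
cos h₀ = −tan(+62.4°) tan(-20.214°) = 0.7043, h₀ = 0.7893 rad.
Bracket: h₀ sin ϕ sin δ + cos ϕ cos δ sin h₀ = 0.7893×0.88620×-0.34553 + 0.46330×0.93841×0.70988 = -0.241691 + 0.308631 = 0.066940.
Q̄ = (S_0/π) × [bracket] = (1361/π) × 0.066940 = 29.000 W/m².
Ratio Q̄_A / Q̄_B = 200.71 / 29.000 = 6.921.

Q̄_A / Q̄_B ≈ 6.92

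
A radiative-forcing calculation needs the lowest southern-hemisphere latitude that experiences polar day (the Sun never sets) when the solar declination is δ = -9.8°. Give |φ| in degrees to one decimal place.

|φ| = 80.2°

Polar day requires cos H₀ = −tan φ tan δ ≤ −1, i.e. tan φ tan δ ≥ 1.
The boundary is |tan φ| · |tan δ| = 1, so |φ| = 90° − |δ| = 90° − 9.8° = 80.2° in the southern hemisphere.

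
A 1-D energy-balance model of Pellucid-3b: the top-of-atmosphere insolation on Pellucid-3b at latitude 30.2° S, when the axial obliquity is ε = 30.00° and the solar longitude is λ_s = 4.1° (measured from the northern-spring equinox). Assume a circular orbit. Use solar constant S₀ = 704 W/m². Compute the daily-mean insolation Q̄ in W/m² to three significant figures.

Solar declination: sin δ = sin ε · sin λ_s = sin 30.00° × sin 4.1° = 0.03575, so δ = +2.049°.
cos H₀ = −tan(-30.2°) tan(+2.049°) = 0.0208, H₀ = 1.5500 rad.
Bracket: H₀ sin φ sin δ + cos φ cos δ sin H₀ = 1.5500×-0.50302×0.03575 + 0.86427×0.99936×0.99978 = -0.027874 + 0.863527 = 0.835653.
Q̄ = (S₀/π) × [bracket] = (704/π) × 0.835653 = 187.3 W/m².

Q̄ ≈ 187 W/m²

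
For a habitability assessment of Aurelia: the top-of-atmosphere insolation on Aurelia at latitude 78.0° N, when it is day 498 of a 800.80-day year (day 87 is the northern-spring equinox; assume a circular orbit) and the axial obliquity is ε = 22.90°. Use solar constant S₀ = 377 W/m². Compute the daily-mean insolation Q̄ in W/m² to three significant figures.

Solar longitude: λ_s = 360° × (498 − 87)/800.80 = 184.765°.
sin δ = sin 22.90° × sin 184.765° = -0.03233, so δ = -1.852°.
cos H₀ = −tan(+78.0°) tan(-1.852°) = 0.1522, H₀ = 1.4180 rad.
Bracket: H₀ sin φ sin δ + cos φ cos δ sin H₀ = 1.4180×0.97815×-0.03233 + 0.20791×0.99948×0.98836 = -0.044842 + 0.205383 = 0.160541.
Q̄ = (S₀/π) × [bracket] = (377/π) × 0.160541 = 19.27 W/m².

Q̄ ≈ 19.3 W/m²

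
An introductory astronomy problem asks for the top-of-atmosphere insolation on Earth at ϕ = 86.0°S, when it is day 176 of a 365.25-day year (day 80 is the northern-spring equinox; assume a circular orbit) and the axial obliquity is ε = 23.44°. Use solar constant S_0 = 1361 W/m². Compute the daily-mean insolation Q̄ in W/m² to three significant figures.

Q̄ ≈ 0.00 W/m²

Solar longitude: L_s = 360° × (176 − 80)/365.25 = 94.620°.
sin δ = sin 23.44° × sin 94.620° = 0.39650, so δ = +23.359°.
cos h₀ = −tan(-86.0°) tan(+23.359°) = 6.1764 ≥ 1 ⇒ polar night, h₀ = 0 and Q̄ = 0.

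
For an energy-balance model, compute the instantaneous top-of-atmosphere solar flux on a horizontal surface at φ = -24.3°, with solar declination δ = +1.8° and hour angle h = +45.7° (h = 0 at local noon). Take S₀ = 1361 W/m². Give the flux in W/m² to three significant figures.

848 W/m²

cos θ_z = sin φ sin δ + cos φ cos δ cos h = -0.012926 + 0.636224 = 0.623298.
Flux = S₀ · cos θ_z = 1361 × 0.623298 = 848.3 W/m².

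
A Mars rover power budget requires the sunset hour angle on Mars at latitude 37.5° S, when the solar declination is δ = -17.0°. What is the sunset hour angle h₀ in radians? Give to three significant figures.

cos h₀ = −tan ϕ · tan δ = −tan(-37.5°) × tan(-17.000°) = -0.2346, so h₀ = 1.8076 rad = 103.57°.

h₀ = 1.81 rad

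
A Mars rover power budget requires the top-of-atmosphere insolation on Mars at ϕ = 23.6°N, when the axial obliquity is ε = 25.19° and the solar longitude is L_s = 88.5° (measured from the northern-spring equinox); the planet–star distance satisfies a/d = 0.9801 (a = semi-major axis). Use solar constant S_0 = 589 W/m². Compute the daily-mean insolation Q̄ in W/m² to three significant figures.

Q̄ ≈ 201 W/m²

Solar declination: sin δ = sin ε · sin L_s = sin 25.19° × sin 88.5° = 0.42548, so δ = +25.181°.
cos h₀ = −tan(+23.6°) tan(+25.181°) = -0.2054, h₀ = 1.7777 rad.
Bracket: h₀ sin ϕ sin δ + cos ϕ cos δ sin h₀ = 1.7777×0.40035×0.42548 + 0.91636×0.90497×0.97868 = 0.302815 + 0.811598 = 1.114413.
Inverse-square distance factor (a/d)² = 0.9801² = 0.960596.
Q̄ = (S_0/π) × 0.960596 × [bracket] = (589/π) × 0.960596 × 1.114413 = 200.7 W/m².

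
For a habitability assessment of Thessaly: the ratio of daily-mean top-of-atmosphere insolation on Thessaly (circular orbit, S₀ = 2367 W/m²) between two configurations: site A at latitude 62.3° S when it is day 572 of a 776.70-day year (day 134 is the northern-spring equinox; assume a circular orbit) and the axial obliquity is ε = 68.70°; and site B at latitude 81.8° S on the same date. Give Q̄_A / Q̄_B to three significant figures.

Q̄_A / Q̄_B ≈ 0.942

— Configuration A (φ=-62.3°):
Solar longitude: λ_s = 360° × (572 − 134)/776.70 = 203.013°.
sin δ = sin 68.70° × sin 203.013° = -0.36423, so δ = -21.360°.
cos H₀ = −tan(-62.3°) tan(-21.360°) = -0.7449, H₀ = 2.4112 rad.
Bracket: H₀ sin φ sin δ + cos φ cos δ sin H₀ = 2.4112×-0.88539×-0.36423 + 0.46484×0.93131×0.66714 = 0.777577 + 0.288812 = 1.066389.
Q̄ = (S₀/π) × [bracket] = (2367/π) × 1.066389 = 803.46 W/m².
— Configuration B (φ=-81.8°):
cos H₀ = −tan(-81.8°) tan(-21.360°) = -2.7140 ≤ −1 ⇒ polar day, H₀ = π.
Bracket: H₀ sin φ sin δ + cos φ cos δ sin H₀ = 3.1416×-0.98978×-0.36423 + 0.14263×0.93131×0.00000 = 1.132571 + 0.000000 = 1.132571.
Q̄ = (S₀/π) × [bracket] = (2367/π) × 1.132571 = 853.32 W/m².
Ratio Q̄_A / Q̄_B = 803.46 / 853.32 = 0.9416.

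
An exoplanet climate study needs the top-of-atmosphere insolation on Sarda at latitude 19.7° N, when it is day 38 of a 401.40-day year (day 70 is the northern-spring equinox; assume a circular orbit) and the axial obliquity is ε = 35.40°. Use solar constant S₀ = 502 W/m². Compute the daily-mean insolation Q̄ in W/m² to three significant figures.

Solar longitude: λ_s = 360° × (38 − 70)/401.40 = -28.700°, i.e. -28.700° + 360° = 331.300°.
sin δ = sin 35.40° × sin 331.300° = -0.27818, so δ = -16.152°.
cos H₀ = −tan(+19.7°) tan(-16.152°) = 0.1037, H₀ = 1.4669 rad.
Bracket: H₀ sin φ sin δ + cos φ cos δ sin H₀ = 1.4669×0.33710×-0.27818 + 0.94147×0.96053×0.99461 = -0.137558 + 0.899436 = 0.761878.
Q̄ = (S₀/π) × [bracket] = (502/π) × 0.761878 = 121.7 W/m².

Q̄ ≈ 122 W/m²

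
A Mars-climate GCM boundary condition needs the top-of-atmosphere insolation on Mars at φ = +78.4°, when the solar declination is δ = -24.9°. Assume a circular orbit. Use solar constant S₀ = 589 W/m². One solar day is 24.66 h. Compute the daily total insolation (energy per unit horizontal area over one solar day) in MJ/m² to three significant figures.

cos H₀ = −tan(+78.4°) tan(-24.900°) = 2.2613 ≥ 1 ⇒ polar night, H₀ = 0 and Q̄ = 0.
Daily total = Q̄ × 24.66 h × 3600 s/h = 0.00 MJ/m².

0.00 MJ/m²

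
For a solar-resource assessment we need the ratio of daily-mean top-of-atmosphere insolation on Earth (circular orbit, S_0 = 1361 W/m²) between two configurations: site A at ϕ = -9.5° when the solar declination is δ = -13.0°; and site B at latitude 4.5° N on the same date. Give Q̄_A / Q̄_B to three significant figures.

— Configuration A (ϕ=-9.5°):
cos h₀ = −tan(-9.5°) tan(-13.000°) = -0.0386, h₀ = 1.6094 rad.
Bracket: h₀ sin ϕ sin δ + cos ϕ cos δ sin h₀ = 1.6094×-0.16505×-0.22495 + 0.98629×0.97437×0.99925 = 0.059754 + 0.960291 = 1.020045.
Q̄ = (S_0/π) × [bracket] = (1361/π) × 1.020045 = 441.90 W/m².
— Configuration B (ϕ=+4.5°):
cos h₀ = −tan(+4.5°) tan(-13.000°) = 0.0182, h₀ = 1.5526 rad.
Bracket: h₀ sin ϕ sin δ + cos ϕ cos δ sin h₀ = 1.5526×0.07846×-0.22495 + 0.99692×0.97437×0.99983 = -0.027403 + 0.971204 = 0.943801.
Q̄ = (S_0/π) × [bracket] = (1361/π) × 0.943801 = 408.87 W/m².
Ratio Q̄_A / Q̄_B = 441.90 / 408.87 = 1.081.

Q̄_A / Q̄_B ≈ 1.08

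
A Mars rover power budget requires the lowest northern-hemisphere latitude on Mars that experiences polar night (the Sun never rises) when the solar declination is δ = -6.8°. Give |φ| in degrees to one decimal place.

|φ| = 83.2°

Polar night requires cos H₀ = −tan φ tan δ ≥ 1, i.e. tan φ tan δ ≤ −1.
The boundary is |tan φ| · |tan δ| = 1, so |φ| = 90° − |δ| = 90° − 6.8° = 83.2° in the northern hemisphere.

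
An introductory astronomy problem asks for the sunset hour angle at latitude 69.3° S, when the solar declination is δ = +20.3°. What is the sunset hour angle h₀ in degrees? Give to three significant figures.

h₀ = 11.8°

cos h₀ = −tan ϕ · tan δ = −tan(-69.3°) × tan(+20.300°) = 0.9789, so h₀ = 0.2056 rad = 11.78°.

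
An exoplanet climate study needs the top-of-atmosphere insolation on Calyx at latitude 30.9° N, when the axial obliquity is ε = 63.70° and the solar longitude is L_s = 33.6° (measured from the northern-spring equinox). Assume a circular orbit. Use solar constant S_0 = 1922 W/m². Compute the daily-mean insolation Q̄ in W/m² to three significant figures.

Q̄ ≈ 728 W/m²

Solar declination: sin δ = sin ε · sin L_s = sin 63.70° × sin 33.6° = 0.49611, so δ = +29.743°.
cos h₀ = −tan(+30.9°) tan(+29.743°) = -0.3420, h₀ = 1.9198 rad.
Bracket: h₀ sin ϕ sin δ + cos ϕ cos δ sin h₀ = 1.9198×0.51354×0.49611 + 0.85806×0.86826×0.93971 = 0.489112 + 0.700102 = 1.189214.
Q̄ = (S_0/π) × [bracket] = (1922/π) × 1.189214 = 727.6 W/m².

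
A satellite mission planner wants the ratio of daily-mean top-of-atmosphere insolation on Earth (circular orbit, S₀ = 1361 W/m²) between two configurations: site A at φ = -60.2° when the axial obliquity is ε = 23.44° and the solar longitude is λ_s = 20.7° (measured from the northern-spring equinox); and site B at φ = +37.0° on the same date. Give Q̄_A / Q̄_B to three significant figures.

Q̄_A / Q̄_B ≈ 0.340

— Configuration A (φ=-60.2°):
Solar declination: sin δ = sin ε · sin λ_s = sin 23.44° × sin 20.7° = 0.14061, so δ = +8.083°.
cos H₀ = −tan(-60.2°) tan(+8.083°) = 0.2480, H₀ = 1.3202 rad.
Bracket: H₀ sin φ sin δ + cos φ cos δ sin H₀ = 1.3202×-0.86777×0.14061 + 0.49697×0.99007×0.96877 = -0.161087 + 0.476669 = 0.315582.
Q̄ = (S₀/π) × [bracket] = (1361/π) × 0.315582 = 136.72 W/m².
— Configuration B (φ=+37.0°):
cos H₀ = −tan(+37.0°) tan(+8.083°) = -0.1070, H₀ = 1.6780 rad.
Bracket: H₀ sin φ sin δ + cos φ cos δ sin H₀ = 1.6780×0.60182×0.14061 + 0.79864×0.99007×0.99426 = 0.141996 + 0.786171 = 0.928167.
Q̄ = (S₀/π) × [bracket] = (1361/π) × 0.928167 = 402.10 W/m².
Ratio Q̄_A / Q̄_B = 136.72 / 402.10 = 0.3400.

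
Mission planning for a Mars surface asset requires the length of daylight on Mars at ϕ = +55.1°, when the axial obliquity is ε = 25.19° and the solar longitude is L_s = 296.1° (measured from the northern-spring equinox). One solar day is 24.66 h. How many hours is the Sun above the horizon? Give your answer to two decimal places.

7.35 h

Solar declination: sin δ = sin ε · sin L_s = sin 25.19° × sin 296.1° = -0.38222, so δ = -22.471°.
cos h₀ = −tan ϕ · tan δ = −tan(+55.1°) × tan(-22.471°) = 0.5929, so h₀ = 0.9361 rad = 53.64°.
Daylight = 2h₀/(2π) × 24.66 h = (0.9361/π) × 24.66 = 7.35 h.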